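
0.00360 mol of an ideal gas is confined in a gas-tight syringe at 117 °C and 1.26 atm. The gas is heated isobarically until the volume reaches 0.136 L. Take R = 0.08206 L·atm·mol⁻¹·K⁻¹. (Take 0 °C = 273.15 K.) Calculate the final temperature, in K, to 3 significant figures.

Convert: T₁ = 390.1 K.
From PV = nRT: V₁ = nRT₁/P₁ = 0.09147 L.
Isobaric, so V/T is constant: P₂ = P₁; T₂ = T₁·(V₂/V₁) = 580.1 K.

T₂ ≈ 580 K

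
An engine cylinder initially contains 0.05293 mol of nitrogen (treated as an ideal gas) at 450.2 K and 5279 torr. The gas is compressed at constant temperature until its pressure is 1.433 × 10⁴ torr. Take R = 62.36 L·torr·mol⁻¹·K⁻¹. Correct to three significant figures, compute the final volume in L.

From PV = nRT: V₁ = nRT₁/P₁ = 0.2815 L.
Isothermal, so P V is constant: T₂ = T₁; V₂ = V₁·(P₁/P₂) = 0.1037 L.

V₂ ≈ 0.104 L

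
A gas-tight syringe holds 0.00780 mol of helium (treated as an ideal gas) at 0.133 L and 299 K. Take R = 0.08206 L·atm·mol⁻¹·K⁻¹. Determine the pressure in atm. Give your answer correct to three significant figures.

P ≈ 1.44 atm

PV = nRT ⇒ P = nRT/V = (0.00780 × 0.08206 × 299) / 0.133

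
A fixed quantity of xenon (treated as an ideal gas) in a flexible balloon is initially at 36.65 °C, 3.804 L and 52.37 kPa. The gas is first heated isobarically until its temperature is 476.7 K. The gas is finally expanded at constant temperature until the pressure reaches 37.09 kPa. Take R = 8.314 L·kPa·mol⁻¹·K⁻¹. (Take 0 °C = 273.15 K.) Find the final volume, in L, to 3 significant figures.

Convert: T₁ = 309.8 K.
P constant ⇒ V ∝ T: P₂ = P₁; V₂ = V₁·(T₂/T₁) = 5.853 L.
Isothermal, so P V is constant: T₃ = T₂; V₃ = V₂·(P₂/P₃) = 8.265 L.

V₃ ≈ 8.26 L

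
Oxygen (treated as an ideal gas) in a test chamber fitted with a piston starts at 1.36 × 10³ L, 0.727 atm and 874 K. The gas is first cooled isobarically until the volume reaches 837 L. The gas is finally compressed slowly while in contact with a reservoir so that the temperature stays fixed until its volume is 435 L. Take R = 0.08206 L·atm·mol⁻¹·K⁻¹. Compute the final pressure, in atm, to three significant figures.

Isobaric, so V/T is constant: P₂ = P₁; T₂ = T₁·(V₂/V₁) = 537.9 K.
T constant ⇒ Boyle's law P V = const: T₃ = T₂; P₃ = P₂·(V₂/V₃) = 1.399 atm.

P₃ ≈ 1.40 atm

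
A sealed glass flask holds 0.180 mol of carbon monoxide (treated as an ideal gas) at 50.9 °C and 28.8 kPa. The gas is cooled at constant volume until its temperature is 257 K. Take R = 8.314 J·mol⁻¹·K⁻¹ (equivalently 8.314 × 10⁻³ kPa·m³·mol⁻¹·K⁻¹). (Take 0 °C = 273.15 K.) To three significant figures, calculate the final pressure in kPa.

Convert: T₁ = 324.0 K.
From PV = nRT: V₁ = nRT₁/P₁ = 0.01684 m³.
V constant ⇒ P ∝ T: V₂ = V₁; P₂ = P₁·(T₂/T₁) = 22.84 kPa.

P₂ ≈ 22.8 kPa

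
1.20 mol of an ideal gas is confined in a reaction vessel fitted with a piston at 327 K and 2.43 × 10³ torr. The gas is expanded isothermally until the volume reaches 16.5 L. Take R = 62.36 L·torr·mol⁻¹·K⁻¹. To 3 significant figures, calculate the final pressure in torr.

From PV = nRT: V₁ = nRT₁/P₁ = 10.07 L.
T constant ⇒ Boyle's law P V = const: T₂ = T₁; P₂ = P₁·(V₁/V₂) = 1483 torr.

P₂ ≈ 1.48e+03 torr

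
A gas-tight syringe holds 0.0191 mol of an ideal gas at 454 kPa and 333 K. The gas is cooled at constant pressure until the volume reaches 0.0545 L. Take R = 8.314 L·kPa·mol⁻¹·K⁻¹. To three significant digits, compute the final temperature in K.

From PV = nRT: V₁ = nRT₁/P₁ = 0.1165 L.
P constant ⇒ V ∝ T: P₂ = P₁; T₂ = T₁·(V₂/V₁) = 155.8 K.

T₂ ≈ 156 K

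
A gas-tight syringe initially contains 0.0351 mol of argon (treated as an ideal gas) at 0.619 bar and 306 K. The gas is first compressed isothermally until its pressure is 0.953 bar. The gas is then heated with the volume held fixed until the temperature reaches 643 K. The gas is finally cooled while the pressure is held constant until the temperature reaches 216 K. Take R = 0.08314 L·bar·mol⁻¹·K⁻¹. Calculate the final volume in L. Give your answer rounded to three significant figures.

V₄ ≈ 0.315 L

From PV = nRT: V₁ = nRT₁/P₁ = 1.443 L.
Isothermal, so P V is constant: T₂ = T₁; V₂ = V₁·(P₁/P₂) = 0.9370 L.
Isochoric, so P/T is constant: V₃ = V₂; P₃ = P₂·(T₃/T₂) = 2.003 bar.
P constant ⇒ V ∝ T: P₄ = P₃; V₄ = V₃·(T₄/T₃) = 0.3148 L.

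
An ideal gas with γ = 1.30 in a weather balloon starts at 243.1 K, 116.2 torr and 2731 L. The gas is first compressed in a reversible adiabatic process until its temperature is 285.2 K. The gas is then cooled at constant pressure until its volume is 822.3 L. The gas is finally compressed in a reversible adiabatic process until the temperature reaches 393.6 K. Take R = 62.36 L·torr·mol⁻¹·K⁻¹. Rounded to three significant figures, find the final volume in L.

V₄ ≈ 30.3 L

Adiabatic (γ = 1.30), T V^(γ−1) and P V^γ constant: P₂ = P₁·(T₂/T₁)^(γ/(γ−1)) = 232.2 torr; V₂ = V₁·(T₁/T₂)^(1/(γ−1)) = 1604 L.
P constant ⇒ V ∝ T: P₃ = P₂; T₃ = T₂·(V₃/V₂) = 146.2 K.
Reversible adiabatic, γ = 1.30: P₄ = P₃·(T₄/T₃)^(γ/(γ−1)) = 1.694e+04 torr; V₄ = V₃·(T₃/T₄)^(1/(γ−1)) = 30.32 L.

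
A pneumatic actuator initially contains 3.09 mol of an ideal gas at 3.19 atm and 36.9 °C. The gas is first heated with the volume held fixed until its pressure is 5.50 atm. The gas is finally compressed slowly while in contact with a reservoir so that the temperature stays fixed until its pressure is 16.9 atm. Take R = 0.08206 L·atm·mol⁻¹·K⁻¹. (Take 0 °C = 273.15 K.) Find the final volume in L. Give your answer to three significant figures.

V₃ ≈ 8.02 L

Convert: T₁ = 310.0 K.
From PV = nRT: V₁ = nRT₁/P₁ = 24.65 L.
V constant ⇒ P ∝ T: V₂ = V₁; T₂ = T₁·(P₂/P₁) = 534.6 K.
T constant ⇒ Boyle's law P V = const: T₃ = T₂; V₃ = V₂·(P₂/P₃) = 8.021 L.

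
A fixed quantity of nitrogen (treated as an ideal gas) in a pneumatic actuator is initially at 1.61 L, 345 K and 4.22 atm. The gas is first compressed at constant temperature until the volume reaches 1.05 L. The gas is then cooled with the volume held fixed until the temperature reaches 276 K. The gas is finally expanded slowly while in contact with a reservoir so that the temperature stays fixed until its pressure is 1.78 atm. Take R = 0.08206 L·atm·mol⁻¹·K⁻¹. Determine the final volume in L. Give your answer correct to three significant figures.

V₄ ≈ 3.05 L

Isothermal, so P V is constant: T₂ = T₁; P₂ = P₁·(V₁/V₂) = 6.471 atm.
Isochoric, so P/T is constant: V₃ = V₂; P₃ = P₂·(T₃/T₂) = 5.177 atm.
Isothermal, so P V is constant: T₄ = T₃; V₄ = V₃·(P₃/P₄) = 3.054 L.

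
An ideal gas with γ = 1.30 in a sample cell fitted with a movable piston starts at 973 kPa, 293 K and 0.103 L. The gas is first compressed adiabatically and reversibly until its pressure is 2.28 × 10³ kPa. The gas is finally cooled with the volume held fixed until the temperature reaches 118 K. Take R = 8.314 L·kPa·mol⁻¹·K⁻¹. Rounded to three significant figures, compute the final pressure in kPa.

Adiabatic (γ = 1.30), T V^(γ−1) and P V^γ constant: T₂ = T₁·(P₂/P₁)^((γ−1)/γ) = 356.6 K; V₂ = V₁·(P₁/P₂)^(1/γ) = 0.05350 L.
Isochoric, so P/T is constant: V₃ = V₂; P₃ = P₂·(T₃/T₂) = 754.4 kPa.

P₃ ≈ 754 kPa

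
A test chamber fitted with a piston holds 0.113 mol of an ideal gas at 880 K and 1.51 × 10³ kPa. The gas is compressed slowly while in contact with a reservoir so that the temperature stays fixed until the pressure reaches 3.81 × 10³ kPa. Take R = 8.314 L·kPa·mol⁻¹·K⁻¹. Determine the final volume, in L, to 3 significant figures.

From PV = nRT: V₁ = nRT₁/P₁ = 0.5475 L.
Isothermal, so P V is constant: T₂ = T₁; V₂ = V₁·(P₁/P₂) = 0.2170 L.

V₂ ≈ 0.217 L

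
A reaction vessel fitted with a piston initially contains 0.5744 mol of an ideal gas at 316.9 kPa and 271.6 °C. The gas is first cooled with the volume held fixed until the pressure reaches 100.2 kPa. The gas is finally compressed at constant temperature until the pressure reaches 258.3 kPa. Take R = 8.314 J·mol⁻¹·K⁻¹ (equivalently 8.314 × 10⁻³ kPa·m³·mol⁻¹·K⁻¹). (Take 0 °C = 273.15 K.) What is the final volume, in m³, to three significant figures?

V₃ ≈ 0.00318 m³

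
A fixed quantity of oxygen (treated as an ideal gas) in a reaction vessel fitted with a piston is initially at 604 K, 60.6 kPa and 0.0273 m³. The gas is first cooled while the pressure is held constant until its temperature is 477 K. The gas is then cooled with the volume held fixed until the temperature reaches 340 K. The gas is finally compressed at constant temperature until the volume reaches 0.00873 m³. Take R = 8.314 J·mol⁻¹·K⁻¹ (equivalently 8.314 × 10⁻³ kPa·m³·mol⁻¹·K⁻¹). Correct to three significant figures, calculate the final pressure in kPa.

P₄ ≈ 107 kPa

P constant ⇒ V ∝ T: P₂ = P₁; V₂ = V₁·(T₂/T₁) = 0.02156 m³.
Isochoric, so P/T is constant: V₃ = V₂; P₃ = P₂·(T₃/T₂) = 43.19 kPa.
Isothermal, so P V is constant: T₄ = T₃; P₄ = P₃·(V₃/V₄) = 106.7 kPa.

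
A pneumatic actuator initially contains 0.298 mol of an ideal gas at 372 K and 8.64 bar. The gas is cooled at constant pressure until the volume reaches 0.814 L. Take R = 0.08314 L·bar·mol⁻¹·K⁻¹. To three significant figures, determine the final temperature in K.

From PV = nRT: V₁ = nRT₁/P₁ = 1.067 L.
P constant ⇒ V ∝ T: P₂ = P₁; T₂ = T₁·(V₂/V₁) = 283.9 K.

T₂ ≈ 284 K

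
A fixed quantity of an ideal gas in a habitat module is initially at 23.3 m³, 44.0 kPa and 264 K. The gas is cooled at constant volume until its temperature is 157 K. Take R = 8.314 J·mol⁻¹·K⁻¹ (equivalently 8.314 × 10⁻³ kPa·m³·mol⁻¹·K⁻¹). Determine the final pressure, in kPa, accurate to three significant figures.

V constant ⇒ P ∝ T: V₂ = V₁; P₂ = P₁·(T₂/T₁) = 26.17 kPa.

P₂ ≈ 26.2 kPa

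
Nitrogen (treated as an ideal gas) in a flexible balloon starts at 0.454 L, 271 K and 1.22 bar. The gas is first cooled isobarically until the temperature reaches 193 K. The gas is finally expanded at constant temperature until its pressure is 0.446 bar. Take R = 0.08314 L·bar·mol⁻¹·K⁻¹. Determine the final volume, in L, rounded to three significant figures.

P constant ⇒ V ∝ T: P₂ = P₁; V₂ = V₁·(T₂/T₁) = 0.3233 L.
Isothermal, so P V is constant: T₃ = T₂; V₃ = V₂·(P₂/P₃) = 0.8844 L.

V₃ ≈ 0.884 L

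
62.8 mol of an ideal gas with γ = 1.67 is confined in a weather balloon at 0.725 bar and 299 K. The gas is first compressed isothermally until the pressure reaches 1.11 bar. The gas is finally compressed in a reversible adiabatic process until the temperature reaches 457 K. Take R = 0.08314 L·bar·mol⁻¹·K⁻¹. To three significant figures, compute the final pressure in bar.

P₃ ≈ 3.20 bar

From PV = nRT: V₁ = nRT₁/P₁ = 2153 L.
Isothermal, so P V is constant: T₂ = T₁; V₂ = V₁·(P₁/P₂) = 1406 L.
Adiabatic (γ = 1.67), T V^(γ−1) and P V^γ constant: P₃ = P₂·(T₃/T₂)^(γ/(γ−1)) = 3.196 bar; V₃ = V₂·(T₂/T₃)^(1/(γ−1)) = 746.7 L.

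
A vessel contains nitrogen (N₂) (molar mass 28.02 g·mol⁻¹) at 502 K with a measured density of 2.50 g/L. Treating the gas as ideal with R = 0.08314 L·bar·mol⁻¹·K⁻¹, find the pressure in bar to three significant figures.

P ≈ 3.72 bar

ρ = PM/(RT) ⇒ P = ρRT/M = (2.50 × 0.08314 × 502.0) / 28.02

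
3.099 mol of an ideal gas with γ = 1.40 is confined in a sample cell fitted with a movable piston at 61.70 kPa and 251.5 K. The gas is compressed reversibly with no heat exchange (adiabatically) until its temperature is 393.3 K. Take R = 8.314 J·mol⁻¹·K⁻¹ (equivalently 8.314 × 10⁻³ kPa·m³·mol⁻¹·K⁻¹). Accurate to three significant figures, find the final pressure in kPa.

From PV = nRT: V₁ = nRT₁/P₁ = 0.1050 m³.
Adiabatic (γ = 1.40), T V^(γ−1) and P V^γ constant: P₂ = P₁·(T₂/T₁)^(γ/(γ−1)) = 295.1 kPa; V₂ = V₁·(T₁/T₂)^(1/(γ−1)) = 0.03434 m³.

P₂ ≈ 295 kPa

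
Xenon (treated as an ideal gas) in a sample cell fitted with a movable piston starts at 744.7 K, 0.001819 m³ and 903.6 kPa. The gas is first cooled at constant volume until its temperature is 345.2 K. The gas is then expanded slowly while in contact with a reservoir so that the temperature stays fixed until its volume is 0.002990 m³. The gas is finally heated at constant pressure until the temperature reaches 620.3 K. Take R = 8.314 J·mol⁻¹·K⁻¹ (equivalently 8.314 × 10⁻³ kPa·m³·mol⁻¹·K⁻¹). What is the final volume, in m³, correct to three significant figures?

V₄ ≈ 0.00537 m³

V constant ⇒ P ∝ T: V₂ = V₁; P₂ = P₁·(T₂/T₁) = 418.9 kPa.
T constant ⇒ Boyle's law P V = const: T₃ = T₂; P₃ = P₂·(V₂/V₃) = 254.8 kPa.
P constant ⇒ V ∝ T: P₄ = P₃; V₄ = V₃·(T₄/T₃) = 0.005373 m³.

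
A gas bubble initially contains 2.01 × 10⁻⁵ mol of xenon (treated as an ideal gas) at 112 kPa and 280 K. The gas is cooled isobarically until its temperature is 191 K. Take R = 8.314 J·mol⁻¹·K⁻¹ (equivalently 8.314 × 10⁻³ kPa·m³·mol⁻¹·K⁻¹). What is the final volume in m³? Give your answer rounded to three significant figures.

V₂ ≈ 2.85e-07 m³

From PV = nRT: V₁ = nRT₁/P₁ = 4.178e-07 m³.
P constant ⇒ V ∝ T: P₂ = P₁; V₂ = V₁·(T₂/T₁) = 2.850e-07 m³.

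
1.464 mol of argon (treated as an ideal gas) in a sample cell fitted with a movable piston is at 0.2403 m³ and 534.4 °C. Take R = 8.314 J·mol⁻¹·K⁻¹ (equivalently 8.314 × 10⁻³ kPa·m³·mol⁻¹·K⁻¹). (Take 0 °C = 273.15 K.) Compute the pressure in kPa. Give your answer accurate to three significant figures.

Convert: T = 807.55 K.
PV = nRT ⇒ P = nRT/V = (1.464 × 8.314 × 10⁻³ × 807.55) / 0.2403

P ≈ 40.9 kPa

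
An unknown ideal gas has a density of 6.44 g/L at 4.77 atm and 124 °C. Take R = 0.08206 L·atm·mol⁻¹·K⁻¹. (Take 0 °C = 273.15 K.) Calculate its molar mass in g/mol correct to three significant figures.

M ≈ 44.0 g/mol

ρ = PM/(RT) ⇒ M = ρRT/P = (6.44 × 0.08206 × 397.1) / 4.77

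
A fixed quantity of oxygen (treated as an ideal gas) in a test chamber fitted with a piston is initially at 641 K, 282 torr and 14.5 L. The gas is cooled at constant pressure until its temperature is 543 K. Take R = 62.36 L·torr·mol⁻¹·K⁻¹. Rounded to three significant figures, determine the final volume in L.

V₂ ≈ 12.3 L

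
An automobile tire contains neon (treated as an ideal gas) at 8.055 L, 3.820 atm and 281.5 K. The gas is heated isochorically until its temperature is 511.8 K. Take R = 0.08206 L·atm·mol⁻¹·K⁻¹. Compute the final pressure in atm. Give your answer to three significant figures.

P₂ ≈ 6.95 atm

V constant ⇒ P ∝ T: V₂ = V₁; P₂ = P₁·(T₂/T₁) = 6.945 atm.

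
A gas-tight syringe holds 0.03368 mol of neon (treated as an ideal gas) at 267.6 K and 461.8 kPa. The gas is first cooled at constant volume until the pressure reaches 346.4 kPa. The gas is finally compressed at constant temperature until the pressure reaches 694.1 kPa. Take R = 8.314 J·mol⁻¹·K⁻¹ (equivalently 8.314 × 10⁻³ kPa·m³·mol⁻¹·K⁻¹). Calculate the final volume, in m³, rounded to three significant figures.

V₃ ≈ 8.10e-05 m³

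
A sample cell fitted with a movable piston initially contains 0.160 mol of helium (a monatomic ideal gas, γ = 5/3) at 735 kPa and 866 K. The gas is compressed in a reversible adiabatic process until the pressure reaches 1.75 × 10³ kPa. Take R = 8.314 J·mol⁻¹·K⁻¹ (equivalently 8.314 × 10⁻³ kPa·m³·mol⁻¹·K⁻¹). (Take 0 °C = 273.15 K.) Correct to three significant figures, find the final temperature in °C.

From PV = nRT: V₁ = nRT₁/P₁ = 0.001567 m³.
Reversible adiabatic, γ = 5/3: T₂ = T₁·(P₂/P₁)^((γ−1)/γ) = 1225 K; V₂ = V₁·(P₁/P₂)^(1/γ) = 0.0009313 m³.

T₂ ≈ 952 °C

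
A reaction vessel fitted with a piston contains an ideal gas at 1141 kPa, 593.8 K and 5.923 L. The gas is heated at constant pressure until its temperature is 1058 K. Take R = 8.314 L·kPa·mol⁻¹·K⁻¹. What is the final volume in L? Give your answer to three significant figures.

V₂ ≈ 10.6 L

P constant ⇒ V ∝ T: P₂ = P₁; V₂ = V₁·(T₂/T₁) = 10.55 L.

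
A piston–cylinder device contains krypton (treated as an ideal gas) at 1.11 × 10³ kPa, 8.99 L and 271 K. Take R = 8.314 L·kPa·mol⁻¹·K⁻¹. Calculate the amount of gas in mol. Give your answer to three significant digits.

n ≈ 4.43 mol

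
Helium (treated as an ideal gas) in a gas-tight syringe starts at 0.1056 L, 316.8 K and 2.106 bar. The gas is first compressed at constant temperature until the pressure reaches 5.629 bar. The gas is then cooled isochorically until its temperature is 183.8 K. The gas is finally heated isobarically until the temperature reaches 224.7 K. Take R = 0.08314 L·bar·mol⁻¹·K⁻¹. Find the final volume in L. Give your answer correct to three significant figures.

V₄ ≈ 0.0483 L

Isothermal, so P V is constant: T₂ = T₁; V₂ = V₁·(P₁/P₂) = 0.03951 L.
Isochoric, so P/T is constant: V₃ = V₂; P₃ = P₂·(T₃/T₂) = 3.266 bar.
Isobaric, so V/T is constant: P₄ = P₃; V₄ = V₃·(T₄/T₃) = 0.04830 L.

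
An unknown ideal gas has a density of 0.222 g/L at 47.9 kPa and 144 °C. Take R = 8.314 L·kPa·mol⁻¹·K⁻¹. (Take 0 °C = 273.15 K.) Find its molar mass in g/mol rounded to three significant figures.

ρ = PM/(RT) ⇒ M = ρRT/P = (0.222 × 8.314 × 417.1) / 47.9

M ≈ 16.1 g/mol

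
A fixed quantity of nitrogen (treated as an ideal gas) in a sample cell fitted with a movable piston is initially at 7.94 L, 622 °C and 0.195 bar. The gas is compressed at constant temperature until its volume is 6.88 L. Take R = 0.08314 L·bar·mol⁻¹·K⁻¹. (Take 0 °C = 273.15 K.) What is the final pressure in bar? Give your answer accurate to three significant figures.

P₂ ≈ 0.225 bar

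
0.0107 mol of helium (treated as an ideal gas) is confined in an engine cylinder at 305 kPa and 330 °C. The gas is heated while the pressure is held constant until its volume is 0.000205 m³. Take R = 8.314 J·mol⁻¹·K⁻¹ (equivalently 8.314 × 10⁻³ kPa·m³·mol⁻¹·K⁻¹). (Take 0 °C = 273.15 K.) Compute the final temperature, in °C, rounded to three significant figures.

T₂ ≈ 430 °C

Convert: T₁ = 603.1 K.
From PV = nRT: V₁ = nRT₁/P₁ = 0.0001759 m³.
Isobaric, so V/T is constant: P₂ = P₁; T₂ = T₁·(V₂/V₁) = 702.8 K.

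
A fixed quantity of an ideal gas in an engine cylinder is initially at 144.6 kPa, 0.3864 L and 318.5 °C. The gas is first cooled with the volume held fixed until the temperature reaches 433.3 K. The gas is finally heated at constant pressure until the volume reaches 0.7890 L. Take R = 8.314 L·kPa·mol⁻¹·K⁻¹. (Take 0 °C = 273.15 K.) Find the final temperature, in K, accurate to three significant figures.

Convert: T₁ = 591.6 K.
Isochoric, so P/T is constant: V₂ = V₁; P₂ = P₁·(T₂/T₁) = 105.9 kPa.
P constant ⇒ V ∝ T: P₃ = P₂; T₃ = T₂·(V₃/V₂) = 884.8 K.

T₃ ≈ 885 K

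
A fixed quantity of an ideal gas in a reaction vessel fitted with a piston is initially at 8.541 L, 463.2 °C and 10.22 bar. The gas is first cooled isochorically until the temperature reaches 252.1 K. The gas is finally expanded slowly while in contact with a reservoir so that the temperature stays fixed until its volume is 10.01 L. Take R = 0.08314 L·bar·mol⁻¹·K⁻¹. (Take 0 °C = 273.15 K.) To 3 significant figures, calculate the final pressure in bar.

Convert: T₁ = 736.3 K.
V constant ⇒ P ∝ T: V₂ = V₁; P₂ = P₁·(T₂/T₁) = 3.499 bar.
T constant ⇒ Boyle's law P V = const: T₃ = T₂; P₃ = P₂·(V₂/V₃) = 2.985 bar.

P₃ ≈ 2.99 bar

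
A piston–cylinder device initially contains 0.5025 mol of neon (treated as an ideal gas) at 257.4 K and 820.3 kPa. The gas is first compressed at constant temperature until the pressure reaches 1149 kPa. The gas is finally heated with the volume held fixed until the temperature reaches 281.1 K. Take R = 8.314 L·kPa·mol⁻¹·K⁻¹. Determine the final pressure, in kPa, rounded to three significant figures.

P₃ ≈ 1.25e+03 kPa

From PV = nRT: V₁ = nRT₁/P₁ = 1.311 L.
Isothermal, so P V is constant: T₂ = T₁; V₂ = V₁·(P₁/P₂) = 0.9359 L.
Isochoric, so P/T is constant: V₃ = V₂; P₃ = P₂·(T₃/T₂) = 1255 kPa.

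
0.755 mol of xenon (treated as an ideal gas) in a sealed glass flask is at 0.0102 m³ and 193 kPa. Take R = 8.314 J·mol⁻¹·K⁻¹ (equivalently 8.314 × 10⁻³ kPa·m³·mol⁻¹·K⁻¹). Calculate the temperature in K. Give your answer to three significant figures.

T ≈ 314 K

PV = nRT ⇒ T = PV/(nR) = (193 × 0.0102) / (0.755 × 8.314 × 10⁻³)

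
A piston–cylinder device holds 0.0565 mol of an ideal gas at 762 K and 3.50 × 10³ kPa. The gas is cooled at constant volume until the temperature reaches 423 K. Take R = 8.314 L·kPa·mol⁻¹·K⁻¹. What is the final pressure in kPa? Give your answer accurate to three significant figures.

From PV = nRT: V₁ = nRT₁/P₁ = 0.1023 L.
V constant ⇒ P ∝ T: V₂ = V₁; P₂ = P₁·(T₂/T₁) = 1943 kPa.

P₂ ≈ 1.94e+03 kPa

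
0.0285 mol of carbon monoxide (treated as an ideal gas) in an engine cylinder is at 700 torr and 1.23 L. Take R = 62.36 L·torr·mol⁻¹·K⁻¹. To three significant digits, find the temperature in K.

T ≈ 484 K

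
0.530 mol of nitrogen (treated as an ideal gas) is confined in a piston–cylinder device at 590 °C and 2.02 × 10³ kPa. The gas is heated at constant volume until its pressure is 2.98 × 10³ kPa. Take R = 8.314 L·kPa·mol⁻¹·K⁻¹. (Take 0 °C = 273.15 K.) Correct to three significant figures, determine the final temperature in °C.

Convert: T₁ = 863.1 K.
From PV = nRT: V₁ = nRT₁/P₁ = 1.883 L.
V constant ⇒ P ∝ T: V₂ = V₁; T₂ = T₁·(P₂/P₁) = 1273 K.

T₂ ≈ 1.00e+03 °C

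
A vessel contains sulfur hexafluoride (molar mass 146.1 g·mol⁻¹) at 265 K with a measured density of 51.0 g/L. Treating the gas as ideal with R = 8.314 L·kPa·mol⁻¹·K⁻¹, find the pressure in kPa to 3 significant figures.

P ≈ 769 kPa

ρ = PM/(RT) ⇒ P = ρRT/M = (51.0 × 8.314 × 265.0) / 146.1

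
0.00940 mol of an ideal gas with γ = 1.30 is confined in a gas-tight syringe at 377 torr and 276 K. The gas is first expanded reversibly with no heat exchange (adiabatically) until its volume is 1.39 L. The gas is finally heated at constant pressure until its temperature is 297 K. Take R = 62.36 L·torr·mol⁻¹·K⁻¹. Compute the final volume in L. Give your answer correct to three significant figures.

V₃ ≈ 2.13 L

From PV = nRT: V₁ = nRT₁/P₁ = 0.4291 L.
Reversible adiabatic, γ = 1.30: T₂ = T₁·(V₁/V₂)^(γ−1) = 194.0 K; P₂ = P₁·(V₁/V₂)^γ = 81.81 torr.
P constant ⇒ V ∝ T: P₃ = P₂; V₃ = V₂·(T₃/T₂) = 2.128 L.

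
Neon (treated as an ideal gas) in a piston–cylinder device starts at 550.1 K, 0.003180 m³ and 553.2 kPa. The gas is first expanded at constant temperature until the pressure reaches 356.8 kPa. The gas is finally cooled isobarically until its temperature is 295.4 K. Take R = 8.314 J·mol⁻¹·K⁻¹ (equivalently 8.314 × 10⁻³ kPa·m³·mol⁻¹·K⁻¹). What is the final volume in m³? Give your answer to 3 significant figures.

T constant ⇒ Boyle's law P V = const: T₂ = T₁; V₂ = V₁·(P₁/P₂) = 0.004930 m³.
Isobaric, so V/T is constant: P₃ = P₂; V₃ = V₂·(T₃/T₂) = 0.002648 m³.

V₃ ≈ 0.00265 m³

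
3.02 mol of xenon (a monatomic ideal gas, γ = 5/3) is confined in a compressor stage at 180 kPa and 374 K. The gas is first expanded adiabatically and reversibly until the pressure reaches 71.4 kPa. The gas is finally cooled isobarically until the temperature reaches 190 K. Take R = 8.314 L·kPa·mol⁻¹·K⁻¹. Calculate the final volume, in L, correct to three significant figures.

From PV = nRT: V₁ = nRT₁/P₁ = 52.17 L.
Reversible adiabatic, γ = 5/3: T₂ = T₁·(P₂/P₁)^((γ−1)/γ) = 258.4 K; V₂ = V₁·(P₁/P₂)^(1/γ) = 90.86 L.
Isobaric, so V/T is constant: P₃ = P₂; V₃ = V₂·(T₃/T₂) = 66.81 L.

V₃ ≈ 66.8 L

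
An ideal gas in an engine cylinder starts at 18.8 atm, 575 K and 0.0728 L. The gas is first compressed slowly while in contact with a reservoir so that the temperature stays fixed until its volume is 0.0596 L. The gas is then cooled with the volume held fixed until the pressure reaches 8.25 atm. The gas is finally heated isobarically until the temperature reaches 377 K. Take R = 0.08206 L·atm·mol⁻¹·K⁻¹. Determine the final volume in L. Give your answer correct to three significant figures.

T constant ⇒ Boyle's law P V = const: T₂ = T₁; P₂ = P₁·(V₁/V₂) = 22.96 atm.
Isochoric, so P/T is constant: V₃ = V₂; T₃ = T₂·(P₃/P₂) = 206.6 K.
Isobaric, so V/T is constant: P₄ = P₃; V₄ = V₃·(T₄/T₃) = 0.1088 L.

V₄ ≈ 0.109 L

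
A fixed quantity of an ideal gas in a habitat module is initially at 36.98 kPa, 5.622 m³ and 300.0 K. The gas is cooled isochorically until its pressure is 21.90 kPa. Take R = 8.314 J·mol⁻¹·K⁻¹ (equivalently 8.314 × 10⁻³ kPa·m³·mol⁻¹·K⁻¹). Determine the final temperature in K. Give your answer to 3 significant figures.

V constant ⇒ P ∝ T: V₂ = V₁; T₂ = T₁·(P₂/P₁) = 177.7 K.

T₂ ≈ 178 K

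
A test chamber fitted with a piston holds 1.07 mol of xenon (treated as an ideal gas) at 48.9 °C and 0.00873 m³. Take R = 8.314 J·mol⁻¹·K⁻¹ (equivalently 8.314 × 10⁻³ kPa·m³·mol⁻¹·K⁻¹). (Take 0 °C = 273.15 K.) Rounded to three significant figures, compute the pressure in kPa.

Convert: T = 322.05 K.
PV = nRT ⇒ P = nRT/V = (1.07 × 8.314 × 10⁻³ × 322.05) / 0.00873

P ≈ 328 kPa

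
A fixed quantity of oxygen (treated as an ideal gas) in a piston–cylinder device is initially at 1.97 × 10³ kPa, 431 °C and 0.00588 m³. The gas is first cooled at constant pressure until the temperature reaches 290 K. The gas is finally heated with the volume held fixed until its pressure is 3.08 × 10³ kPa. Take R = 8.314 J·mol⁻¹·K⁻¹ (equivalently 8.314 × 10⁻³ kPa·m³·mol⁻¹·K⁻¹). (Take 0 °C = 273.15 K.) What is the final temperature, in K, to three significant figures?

T₃ ≈ 453 K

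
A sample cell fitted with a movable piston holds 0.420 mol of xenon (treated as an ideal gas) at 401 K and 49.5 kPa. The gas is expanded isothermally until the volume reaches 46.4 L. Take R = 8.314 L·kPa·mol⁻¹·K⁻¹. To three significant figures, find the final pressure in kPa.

P₂ ≈ 30.2 kPa

From PV = nRT: V₁ = nRT₁/P₁ = 28.29 L.
Isothermal, so P V is constant: T₂ = T₁; P₂ = P₁·(V₁/V₂) = 30.18 kPa.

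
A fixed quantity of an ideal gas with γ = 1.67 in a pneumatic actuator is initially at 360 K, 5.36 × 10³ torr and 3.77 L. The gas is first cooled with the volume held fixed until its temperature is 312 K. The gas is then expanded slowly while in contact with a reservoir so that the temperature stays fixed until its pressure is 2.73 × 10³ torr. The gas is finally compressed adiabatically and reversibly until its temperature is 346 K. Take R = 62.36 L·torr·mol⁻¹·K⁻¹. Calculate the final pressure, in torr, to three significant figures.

Isochoric, so P/T is constant: V₂ = V₁; P₂ = P₁·(T₂/T₁) = 4645 torr.
Isothermal, so P V is constant: T₃ = T₂; V₃ = V₂·(P₂/P₃) = 6.415 L.
Adiabatic (γ = 1.67), T V^(γ−1) and P V^γ constant: P₄ = P₃·(T₄/T₃)^(γ/(γ−1)) = 3533 torr; V₄ = V₃·(T₃/T₄)^(1/(γ−1)) = 5.497 L.

P₄ ≈ 3.53e+03 torr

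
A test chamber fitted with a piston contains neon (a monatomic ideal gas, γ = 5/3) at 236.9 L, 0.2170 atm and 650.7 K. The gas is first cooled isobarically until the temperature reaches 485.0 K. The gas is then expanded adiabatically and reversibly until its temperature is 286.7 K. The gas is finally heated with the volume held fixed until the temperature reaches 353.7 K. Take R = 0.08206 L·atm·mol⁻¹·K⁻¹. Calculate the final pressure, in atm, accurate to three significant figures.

P₄ ≈ 0.0719 atm

Isobaric, so V/T is constant: P₂ = P₁; V₂ = V₁·(T₂/T₁) = 176.6 L.
Adiabatic (γ = 5/3), T V^(γ−1) and P V^γ constant: P₃ = P₂·(T₃/T₂)^(γ/(γ−1)) = 0.05830 atm; V₃ = V₂·(T₂/T₃)^(1/(γ−1)) = 388.5 L.
Isochoric, so P/T is constant: V₄ = V₃; P₄ = P₃·(T₄/T₃) = 0.07193 atm.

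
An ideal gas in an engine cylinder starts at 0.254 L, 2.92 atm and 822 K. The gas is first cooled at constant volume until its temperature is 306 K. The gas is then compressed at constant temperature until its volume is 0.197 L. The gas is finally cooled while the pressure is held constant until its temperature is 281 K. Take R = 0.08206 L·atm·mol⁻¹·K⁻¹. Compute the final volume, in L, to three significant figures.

V constant ⇒ P ∝ T: V₂ = V₁; P₂ = P₁·(T₂/T₁) = 1.087 atm.
Isothermal, so P V is constant: T₃ = T₂; P₃ = P₂·(V₂/V₃) = 1.402 atm.
P constant ⇒ V ∝ T: P₄ = P₃; V₄ = V₃·(T₄/T₃) = 0.1809 L.

V₄ ≈ 0.181 L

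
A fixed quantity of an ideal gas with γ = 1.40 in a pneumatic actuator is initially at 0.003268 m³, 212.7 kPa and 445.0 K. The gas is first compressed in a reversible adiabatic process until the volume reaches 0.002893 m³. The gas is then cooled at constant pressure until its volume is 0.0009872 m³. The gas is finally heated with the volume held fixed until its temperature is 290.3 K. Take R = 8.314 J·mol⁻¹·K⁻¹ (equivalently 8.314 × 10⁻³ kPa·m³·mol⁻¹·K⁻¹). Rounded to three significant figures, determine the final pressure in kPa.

P₄ ≈ 459 kPa

Reversible adiabatic, γ = 1.40: T₂ = T₁·(V₁/V₂)^(γ−1) = 467.2 K; P₂ = P₁·(V₁/V₂)^γ = 252.3 kPa.
P constant ⇒ V ∝ T: P₃ = P₂; T₃ = T₂·(V₃/V₂) = 159.4 K.
V constant ⇒ P ∝ T: V₄ = V₃; P₄ = P₃·(T₄/T₃) = 459.3 kPa.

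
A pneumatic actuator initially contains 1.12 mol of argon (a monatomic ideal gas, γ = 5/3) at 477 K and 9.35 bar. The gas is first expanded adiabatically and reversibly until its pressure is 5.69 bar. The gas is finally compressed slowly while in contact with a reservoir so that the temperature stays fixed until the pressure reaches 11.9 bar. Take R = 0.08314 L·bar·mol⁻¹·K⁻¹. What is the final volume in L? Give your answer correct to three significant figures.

From PV = nRT: V₁ = nRT₁/P₁ = 4.750 L.
Reversible adiabatic, γ = 5/3: T₂ = T₁·(P₂/P₁)^((γ−1)/γ) = 391.1 K; V₂ = V₁·(P₁/P₂)^(1/γ) = 6.400 L.
T constant ⇒ Boyle's law P V = const: T₃ = T₂; V₃ = V₂·(P₂/P₃) = 3.060 L.

V₃ ≈ 3.06 L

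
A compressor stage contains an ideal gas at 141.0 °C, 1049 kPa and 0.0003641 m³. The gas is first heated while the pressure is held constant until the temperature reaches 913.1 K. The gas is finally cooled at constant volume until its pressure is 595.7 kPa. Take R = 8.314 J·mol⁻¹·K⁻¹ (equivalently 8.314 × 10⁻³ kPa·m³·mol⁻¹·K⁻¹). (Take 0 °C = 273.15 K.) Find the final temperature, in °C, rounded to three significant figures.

T₃ ≈ 245 °C

Convert: T₁ = 414.1 K.
Isobaric, so V/T is constant: P₂ = P₁; V₂ = V₁·(T₂/T₁) = 0.0008028 m³.
Isochoric, so P/T is constant: V₃ = V₂; T₃ = T₂·(P₃/P₂) = 518.5 K.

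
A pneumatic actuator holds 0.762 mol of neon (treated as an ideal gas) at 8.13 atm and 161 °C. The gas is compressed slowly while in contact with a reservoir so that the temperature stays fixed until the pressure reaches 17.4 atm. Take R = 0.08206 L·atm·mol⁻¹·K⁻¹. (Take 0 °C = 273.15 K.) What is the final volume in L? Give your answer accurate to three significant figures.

Convert: T₁ = 434.1 K.
From PV = nRT: V₁ = nRT₁/P₁ = 3.339 L.
Isothermal, so P V is constant: T₂ = T₁; V₂ = V₁·(P₁/P₂) = 1.560 L.

V₂ ≈ 1.56 L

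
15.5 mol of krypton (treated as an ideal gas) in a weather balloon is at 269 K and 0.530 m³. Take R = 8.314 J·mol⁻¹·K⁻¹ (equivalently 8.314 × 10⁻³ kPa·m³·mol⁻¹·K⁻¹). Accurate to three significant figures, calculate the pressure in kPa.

P ≈ 65.4 kPa

PV = nRT ⇒ P = nRT/V = (15.5 × 8.314 × 10⁻³ × 269) / 0.530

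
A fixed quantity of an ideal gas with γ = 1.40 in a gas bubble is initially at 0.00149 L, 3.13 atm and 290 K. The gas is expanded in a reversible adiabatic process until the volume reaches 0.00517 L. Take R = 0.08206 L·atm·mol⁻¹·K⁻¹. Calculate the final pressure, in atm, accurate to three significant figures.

P₂ ≈ 0.548 atm

Reversible adiabatic, γ = 1.40: T₂ = T₁·(V₁/V₂)^(γ−1) = 176.3 K; P₂ = P₁·(V₁/V₂)^γ = 0.5484 atm.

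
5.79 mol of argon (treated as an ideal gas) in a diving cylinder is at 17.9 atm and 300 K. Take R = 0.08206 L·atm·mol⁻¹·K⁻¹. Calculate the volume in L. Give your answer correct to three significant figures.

PV = nRT ⇒ V = nRT/P = (5.79 × 0.08206 × 300) / 17.9

V ≈ 7.96 L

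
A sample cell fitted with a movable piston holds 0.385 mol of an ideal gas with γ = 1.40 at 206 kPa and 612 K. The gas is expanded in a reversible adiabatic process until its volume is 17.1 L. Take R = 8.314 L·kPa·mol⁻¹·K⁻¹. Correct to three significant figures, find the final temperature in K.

T₂ ≈ 484 K

From PV = nRT: V₁ = nRT₁/P₁ = 9.509 L.
Reversible adiabatic, γ = 1.40: T₂ = T₁·(V₁/V₂)^(γ−1) = 484.0 K; P₂ = P₁·(V₁/V₂)^γ = 90.59 kPa.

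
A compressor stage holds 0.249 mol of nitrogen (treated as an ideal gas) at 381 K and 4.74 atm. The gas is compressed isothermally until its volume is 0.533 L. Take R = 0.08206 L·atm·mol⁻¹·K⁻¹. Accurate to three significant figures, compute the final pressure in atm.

P₂ ≈ 14.6 atm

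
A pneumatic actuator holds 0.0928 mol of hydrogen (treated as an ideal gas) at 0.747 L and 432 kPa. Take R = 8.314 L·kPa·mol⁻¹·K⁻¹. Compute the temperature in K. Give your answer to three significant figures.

T ≈ 418 K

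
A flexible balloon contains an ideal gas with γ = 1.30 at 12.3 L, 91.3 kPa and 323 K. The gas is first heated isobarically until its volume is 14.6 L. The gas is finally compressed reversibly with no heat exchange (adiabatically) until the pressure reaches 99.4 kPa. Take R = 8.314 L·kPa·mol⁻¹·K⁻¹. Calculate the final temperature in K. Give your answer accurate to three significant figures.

Isobaric, so V/T is constant: P₂ = P₁; T₂ = T₁·(V₂/V₁) = 383.4 K.
Adiabatic (γ = 1.30), T V^(γ−1) and P V^γ constant: T₃ = T₂·(P₃/P₂)^((γ−1)/γ) = 391.0 K; V₃ = V₂·(P₂/P₃)^(1/γ) = 13.68 L.

T₃ ≈ 391 K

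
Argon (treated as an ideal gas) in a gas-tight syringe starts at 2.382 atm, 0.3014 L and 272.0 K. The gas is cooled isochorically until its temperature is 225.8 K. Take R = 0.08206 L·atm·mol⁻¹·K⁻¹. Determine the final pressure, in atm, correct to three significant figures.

P₂ ≈ 1.98 atm

V constant ⇒ P ∝ T: V₂ = V₁; P₂ = P₁·(T₂/T₁) = 1.977 atm.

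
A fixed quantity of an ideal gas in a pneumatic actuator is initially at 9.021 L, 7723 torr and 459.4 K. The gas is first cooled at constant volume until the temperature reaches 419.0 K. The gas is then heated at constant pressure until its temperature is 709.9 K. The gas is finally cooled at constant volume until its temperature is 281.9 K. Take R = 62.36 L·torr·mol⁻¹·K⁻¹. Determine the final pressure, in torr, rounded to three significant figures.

P₄ ≈ 2.80e+03 torr

Isochoric, so P/T is constant: V₂ = V₁; P₂ = P₁·(T₂/T₁) = 7044 torr.
P constant ⇒ V ∝ T: P₃ = P₂; V₃ = V₂·(T₃/T₂) = 15.28 L.
V constant ⇒ P ∝ T: V₄ = V₃; P₄ = P₃·(T₄/T₃) = 2797 torr.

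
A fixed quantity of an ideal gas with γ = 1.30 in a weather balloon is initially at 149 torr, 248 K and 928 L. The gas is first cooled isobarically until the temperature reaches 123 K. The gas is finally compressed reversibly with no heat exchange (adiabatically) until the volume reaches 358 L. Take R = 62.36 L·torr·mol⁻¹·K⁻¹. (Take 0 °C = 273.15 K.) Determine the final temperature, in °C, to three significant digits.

P constant ⇒ V ∝ T: P₂ = P₁; V₂ = V₁·(T₂/T₁) = 460.3 L.
Adiabatic (γ = 1.30), T V^(γ−1) and P V^γ constant: T₃ = T₂·(V₂/V₃)^(γ−1) = 132.6 K; P₃ = P₂·(V₂/V₃)^γ = 206.6 torr.

T₃ ≈ -141 °C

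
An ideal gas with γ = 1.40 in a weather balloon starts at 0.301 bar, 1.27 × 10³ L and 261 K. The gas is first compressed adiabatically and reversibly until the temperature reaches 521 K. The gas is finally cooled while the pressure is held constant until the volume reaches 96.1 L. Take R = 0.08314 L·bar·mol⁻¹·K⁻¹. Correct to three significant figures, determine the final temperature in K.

Reversible adiabatic, γ = 1.40: P₂ = P₁·(T₂/T₁)^(γ/(γ−1)) = 3.383 bar; V₂ = V₁·(T₁/T₂)^(1/(γ−1)) = 225.6 L.
Isobaric, so V/T is constant: P₃ = P₂; T₃ = T₂·(V₃/V₂) = 221.9 K.

T₃ ≈ 222 K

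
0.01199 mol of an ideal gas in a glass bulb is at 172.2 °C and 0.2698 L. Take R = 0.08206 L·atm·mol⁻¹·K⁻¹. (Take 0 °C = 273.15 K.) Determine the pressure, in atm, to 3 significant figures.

P ≈ 1.62 atm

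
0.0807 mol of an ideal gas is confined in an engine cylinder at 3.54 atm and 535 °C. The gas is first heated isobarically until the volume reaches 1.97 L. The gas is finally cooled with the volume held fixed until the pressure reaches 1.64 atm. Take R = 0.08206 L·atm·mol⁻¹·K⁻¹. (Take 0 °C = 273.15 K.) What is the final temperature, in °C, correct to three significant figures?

T₃ ≈ 215 °C

Convert: T₁ = 808.1 K.
From PV = nRT: V₁ = nRT₁/P₁ = 1.512 L.
Isobaric, so V/T is constant: P₂ = P₁; T₂ = T₁·(V₂/V₁) = 1053 K.
Isochoric, so P/T is constant: V₃ = V₂; T₃ = T₂·(P₃/P₂) = 487.9 K.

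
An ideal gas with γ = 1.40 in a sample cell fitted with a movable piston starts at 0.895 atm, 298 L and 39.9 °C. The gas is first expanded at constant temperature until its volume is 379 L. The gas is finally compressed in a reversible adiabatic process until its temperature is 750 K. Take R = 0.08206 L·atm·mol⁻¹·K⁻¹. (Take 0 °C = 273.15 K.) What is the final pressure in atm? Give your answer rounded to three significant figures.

P₃ ≈ 15.0 atm

Convert: T₁ = 313.0 K.
Isothermal, so P V is constant: T₂ = T₁; P₂ = P₁·(V₁/V₂) = 0.7037 atm.
Reversible adiabatic, γ = 1.40: P₃ = P₂·(T₃/T₂)^(γ/(γ−1)) = 14.98 atm; V₃ = V₂·(T₂/T₃)^(1/(γ−1)) = 42.66 L.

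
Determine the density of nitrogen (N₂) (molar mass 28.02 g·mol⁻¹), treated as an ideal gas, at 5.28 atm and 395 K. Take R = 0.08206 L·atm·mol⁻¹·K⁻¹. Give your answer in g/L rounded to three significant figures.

ρ = PM/(RT) = (5.28 × 28.02) / (0.08206 × 395.0)

ρ ≈ 4.56 g/L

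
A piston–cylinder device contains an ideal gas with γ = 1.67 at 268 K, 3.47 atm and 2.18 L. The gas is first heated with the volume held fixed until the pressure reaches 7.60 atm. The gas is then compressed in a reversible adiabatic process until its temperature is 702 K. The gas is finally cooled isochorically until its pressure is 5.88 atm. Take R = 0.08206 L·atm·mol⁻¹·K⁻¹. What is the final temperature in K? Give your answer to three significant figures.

T₄ ≈ 348 K

Isochoric, so P/T is constant: V₂ = V₁; T₂ = T₁·(P₂/P₁) = 587.0 K.
Adiabatic (γ = 1.67), T V^(γ−1) and P V^γ constant: P₃ = P₂·(T₃/T₂)^(γ/(γ−1)) = 11.87 atm; V₃ = V₂·(T₂/T₃)^(1/(γ−1)) = 1.669 L.
V constant ⇒ P ∝ T: V₄ = V₃; T₄ = T₃·(P₄/P₃) = 347.7 K.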